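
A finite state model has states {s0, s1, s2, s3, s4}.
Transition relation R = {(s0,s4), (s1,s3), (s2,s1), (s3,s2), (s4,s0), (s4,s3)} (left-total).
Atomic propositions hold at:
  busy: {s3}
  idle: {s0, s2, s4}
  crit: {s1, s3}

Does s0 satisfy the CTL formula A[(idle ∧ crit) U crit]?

Sat(idle ∧ crit) = ∅
A[(idle ∧ crit) U crit]: least fixpoint, start Z0 = Sat(crit) = {s1, s3}, add states in Sat(idle ∧ crit) with every successor in Z. Already a fixed point.
Sat(A[(idle ∧ crit) U crit]) = {s1, s3}
s0 ∉ Sat(A[(idle ∧ crit) U crit]) = {s1, s3}, so the formula does not hold at s0.

No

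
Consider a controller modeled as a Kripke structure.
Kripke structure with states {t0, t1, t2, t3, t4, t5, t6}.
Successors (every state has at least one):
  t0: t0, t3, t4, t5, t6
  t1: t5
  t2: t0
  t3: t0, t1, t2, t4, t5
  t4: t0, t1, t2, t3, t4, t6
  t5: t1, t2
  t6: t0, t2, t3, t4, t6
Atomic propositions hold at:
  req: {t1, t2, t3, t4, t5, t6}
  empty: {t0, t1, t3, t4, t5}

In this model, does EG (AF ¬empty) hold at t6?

Sat(¬empty) = {t2, t6}
AF ¬empty: least fixpoint, start Z0 = {t2, t6}, add states with every successor in Z. Already a fixed point.
Sat(AF ¬empty) = {t2, t6}
EG (AF ¬empty): greatest fixpoint, start Z0 = {t2, t6}, keep only states in Sat with some successor in Z. Z1 = {t6}; fixed.
Sat(EG (AF ¬empty)) = {t6}
t6 ∈ Sat(EG (AF ¬empty)) = {t6}, so the formula holds at t6.

Yes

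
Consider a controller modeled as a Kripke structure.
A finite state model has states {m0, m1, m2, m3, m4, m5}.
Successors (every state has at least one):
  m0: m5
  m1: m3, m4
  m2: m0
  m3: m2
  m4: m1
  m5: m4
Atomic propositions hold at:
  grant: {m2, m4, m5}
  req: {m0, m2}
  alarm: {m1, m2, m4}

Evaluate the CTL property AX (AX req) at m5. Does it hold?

Sat(AX req) = {s : every successor in {m0, m2}} = {m2, m3}
Sat(AX (AX req)) = {s : every successor in {m2, m3}} = {m3}
m5 ∉ Sat(AX (AX req)) = {m3}, so the formula does not hold at m5.

No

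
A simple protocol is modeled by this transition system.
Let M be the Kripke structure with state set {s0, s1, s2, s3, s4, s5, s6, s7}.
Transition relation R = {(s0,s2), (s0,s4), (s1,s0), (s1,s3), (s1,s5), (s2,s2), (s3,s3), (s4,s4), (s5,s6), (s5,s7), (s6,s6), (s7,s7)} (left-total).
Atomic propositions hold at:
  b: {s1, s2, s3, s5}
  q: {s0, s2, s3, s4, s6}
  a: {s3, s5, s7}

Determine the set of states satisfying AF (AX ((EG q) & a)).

{s3}

EG q: greatest fixpoint, start Z0 = {s0, s2, s3, s4, s6}, keep only states in Sat with some successor in Z. Already a fixed point.
Sat(EG q) = {s0, s2, s3, s4, s6}
Sat((EG q) & a) = {s3}
Sat(AX ((EG q) & a)) = {s : every successor in {s3}} = {s3}
AF (AX ((EG q) & a)): least fixpoint, start Z0 = {s3}, add states with every successor in Z. Already a fixed point.
Sat(AF (AX ((EG q) & a))) = {s3}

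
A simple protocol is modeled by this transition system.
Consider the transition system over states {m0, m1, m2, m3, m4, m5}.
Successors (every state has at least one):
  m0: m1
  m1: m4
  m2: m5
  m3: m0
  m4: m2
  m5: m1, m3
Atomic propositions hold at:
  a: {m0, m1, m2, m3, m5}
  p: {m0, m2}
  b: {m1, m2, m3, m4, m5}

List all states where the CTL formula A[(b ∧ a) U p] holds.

{m0, m2, m3}

Sat(b ∧ a) = {m1, m2, m3, m5}
A[(b ∧ a) U p]: least fixpoint, start Z0 = Sat(p) = {m0, m2}, add states in Sat(b ∧ a) with every successor in Z. Z1 = {m0, m2, m3}; fixed.
Sat(A[(b ∧ a) U p]) = {m0, m2, m3}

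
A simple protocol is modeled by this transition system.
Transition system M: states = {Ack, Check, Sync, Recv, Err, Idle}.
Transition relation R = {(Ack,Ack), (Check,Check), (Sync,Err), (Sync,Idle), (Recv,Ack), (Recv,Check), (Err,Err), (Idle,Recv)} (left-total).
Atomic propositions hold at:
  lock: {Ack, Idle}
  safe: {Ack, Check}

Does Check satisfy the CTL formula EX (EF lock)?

EF lock: least fixpoint, start Z0 = {Ack, Idle}, add states with some successor in Z. Z1 = {Ack, Sync, Recv, Idle}; fixed.
Sat(EF lock) = {Ack, Sync, Recv, Idle}
Sat(EX (EF lock)) = {s : some successor in {Ack, Sync, Recv, Idle}} = {Ack, Sync, Recv, Idle}
Check ∉ Sat(EX (EF lock)) = {Ack, Sync, Recv, Idle}, so the formula does not hold at Check.

No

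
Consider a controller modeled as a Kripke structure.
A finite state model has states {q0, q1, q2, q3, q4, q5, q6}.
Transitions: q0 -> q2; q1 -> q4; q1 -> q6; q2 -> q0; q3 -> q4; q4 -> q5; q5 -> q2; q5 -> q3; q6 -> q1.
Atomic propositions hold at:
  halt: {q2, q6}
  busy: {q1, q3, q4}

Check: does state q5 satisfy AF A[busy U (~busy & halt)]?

Sat(~busy) = {q0, q2, q5, q6}
Sat(~busy & halt) = {q2, q6}
A[busy U (~busy & halt)]: least fixpoint, start Z0 = Sat((~busy & halt)) = {q2, q6}, add states in Sat(busy) with every successor in Z. Already a fixed point.
Sat(A[busy U (~busy & halt)]) = {q2, q6}
AF A[busy U (~busy & halt)]: least fixpoint, start Z0 = {q2, q6}, add states with every successor in Z. Z1 = {q0, q2, q6}; fixed.
Sat(AF A[busy U (~busy & halt)]) = {q0, q2, q6}
q5 ∉ Sat(AF A[busy U (~busy & halt)]) = {q0, q2, q6}, so the formula does not hold at q5.

No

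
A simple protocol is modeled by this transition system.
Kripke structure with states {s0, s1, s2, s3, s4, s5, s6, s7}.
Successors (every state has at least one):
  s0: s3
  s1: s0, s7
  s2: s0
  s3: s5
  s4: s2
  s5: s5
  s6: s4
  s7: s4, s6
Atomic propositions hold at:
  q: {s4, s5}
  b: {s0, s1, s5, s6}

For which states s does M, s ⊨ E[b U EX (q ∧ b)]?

Sat(q ∧ b) = {s5}
Sat(EX (q ∧ b)) = {s : some successor in {s5}} = {s3, s5}
E[b U EX (q ∧ b)]: least fixpoint, start Z0 = Sat(EX (q ∧ b)) = {s3, s5}, add states in Sat(b) with some successor in Z. Z1 = {s0, s3, s5}; Z2 = {s0, s1, s3, s5}; fixed.
Sat(E[b U EX (q ∧ b)]) = {s0, s1, s3, s5}

{s0, s1, s3, s5}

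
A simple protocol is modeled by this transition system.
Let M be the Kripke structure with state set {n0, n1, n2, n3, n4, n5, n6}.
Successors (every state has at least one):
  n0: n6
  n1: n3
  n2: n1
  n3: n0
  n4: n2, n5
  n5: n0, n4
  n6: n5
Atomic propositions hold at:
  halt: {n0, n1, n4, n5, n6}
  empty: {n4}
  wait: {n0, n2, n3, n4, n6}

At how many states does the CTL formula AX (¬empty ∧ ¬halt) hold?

Sat(¬empty) = {n0, n1, n2, n3, n5, n6}
Sat(¬halt) = {n2, n3}
Sat(¬empty ∧ ¬halt) = {n2, n3}
Sat(AX (¬empty ∧ ¬halt)) = {s : every successor in {n2, n3}} = {n1}
|Sat(AX (¬empty ∧ ¬halt))| = |{n1}| = 1.

1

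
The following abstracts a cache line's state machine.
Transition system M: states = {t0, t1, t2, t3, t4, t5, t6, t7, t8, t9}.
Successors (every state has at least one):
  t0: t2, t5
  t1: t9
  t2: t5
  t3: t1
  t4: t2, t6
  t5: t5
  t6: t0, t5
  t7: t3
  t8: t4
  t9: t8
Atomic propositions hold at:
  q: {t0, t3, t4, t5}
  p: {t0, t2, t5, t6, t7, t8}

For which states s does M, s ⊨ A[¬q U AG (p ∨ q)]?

{t0, t1, t2, t4, t5, t6, t8, t9}

Sat(¬q) = {t1, t2, t6, t7, t8, t9}
Sat(p ∨ q) = {t0, t2, t3, t4, t5, t6, t7, t8}
AG (p ∨ q): greatest fixpoint, start Z0 = {t0, t2, t3, t4, t5, t6, t7, t8}, keep only states in Sat with every successor in Z. Z1 = {t0, t2, t4, t5, t6, t7, t8}; Z2 = {t0, t2, t4, t5, t6, t8}; fixed.
Sat(AG (p ∨ q)) = {t0, t2, t4, t5, t6, t8}
A[¬q U AG (p ∨ q)]: least fixpoint, start Z0 = Sat(AG (p ∨ q)) = {t0, t2, t4, t5, t6, t8}, add states in Sat(¬q) with every successor in Z. Z1 = {t0, t2, t4, t5, t6, t8, t9}; Z2 = {t0, t1, t2, t4, t5, t6, t8, t9}; fixed.
Sat(A[¬q U AG (p ∨ q)]) = {t0, t1, t2, t4, t5, t6, t8, t9}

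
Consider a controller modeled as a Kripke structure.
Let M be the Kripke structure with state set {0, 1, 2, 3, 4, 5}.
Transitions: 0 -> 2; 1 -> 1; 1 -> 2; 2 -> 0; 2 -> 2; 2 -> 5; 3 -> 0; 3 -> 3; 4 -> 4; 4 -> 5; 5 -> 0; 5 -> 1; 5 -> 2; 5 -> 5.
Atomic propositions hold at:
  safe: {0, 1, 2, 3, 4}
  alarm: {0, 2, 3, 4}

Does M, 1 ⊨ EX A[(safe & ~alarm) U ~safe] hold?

No

Sat(~alarm) = {1, 5}
Sat(safe & ~alarm) = {1}
Sat(~safe) = {5}
A[(safe & ~alarm) U ~safe]: least fixpoint, start Z0 = Sat(~safe) = {5}, add states in Sat(safe & ~alarm) with every successor in Z. Already a fixed point.
Sat(A[(safe & ~alarm) U ~safe]) = {5}
Sat(EX A[(safe & ~alarm) U ~safe]) = {s : some successor in {5}} = {2, 4, 5}
1 ∉ Sat(EX A[(safe & ~alarm) U ~safe]) = {2, 4, 5}, so the formula does not hold at 1.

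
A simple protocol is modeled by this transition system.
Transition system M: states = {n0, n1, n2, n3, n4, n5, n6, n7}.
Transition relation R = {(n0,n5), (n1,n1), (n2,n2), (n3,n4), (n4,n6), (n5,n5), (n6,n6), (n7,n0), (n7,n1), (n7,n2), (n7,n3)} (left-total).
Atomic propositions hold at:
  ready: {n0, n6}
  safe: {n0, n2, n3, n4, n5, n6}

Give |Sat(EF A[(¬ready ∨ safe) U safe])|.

7

Sat(¬ready) = {n1, n2, n3, n4, n5, n7}
Sat(¬ready ∨ safe) = {n0, n1, n2, n3, n4, n5, n6, n7}
A[(¬ready ∨ safe) U safe]: least fixpoint, start Z0 = Sat(safe) = {n0, n2, n3, n4, n5, n6}, add states in Sat(¬ready ∨ safe) with every successor in Z. Already a fixed point.
Sat(A[(¬ready ∨ safe) U safe]) = {n0, n2, n3, n4, n5, n6}
EF A[(¬ready ∨ safe) U safe]: least fixpoint, start Z0 = {n0, n2, n3, n4, n5, n6}, add states with some successor in Z. Z1 = {n0, n2, n3, n4, n5, n6, n7}; fixed.
Sat(EF A[(¬ready ∨ safe) U safe]) = {n0, n2, n3, n4, n5, n6, n7}
|Sat(EF A[(¬ready ∨ safe) U safe])| = |{n0, n2, n3, n4, n5, n6, n7}| = 7.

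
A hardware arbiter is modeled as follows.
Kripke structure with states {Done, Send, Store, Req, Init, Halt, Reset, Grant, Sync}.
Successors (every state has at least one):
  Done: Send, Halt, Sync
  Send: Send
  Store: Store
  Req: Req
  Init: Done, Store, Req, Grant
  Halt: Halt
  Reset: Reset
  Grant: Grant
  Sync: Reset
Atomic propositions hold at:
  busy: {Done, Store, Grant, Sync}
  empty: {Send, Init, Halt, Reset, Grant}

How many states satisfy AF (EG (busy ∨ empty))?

8

Sat(busy ∨ empty) = {Done, Send, Store, Init, Halt, Reset, Grant, Sync}
EG (busy ∨ empty): greatest fixpoint, start Z0 = {Done, Send, Store, Init, Halt, Reset, Grant, Sync}, keep only states in Sat with some successor in Z. Already a fixed point.
Sat(EG (busy ∨ empty)) = {Done, Send, Store, Init, Halt, Reset, Grant, Sync}
AF (EG (busy ∨ empty)): least fixpoint, start Z0 = {Done, Send, Store, Init, Halt, Reset, Grant, Sync}, add states with every successor in Z. Already a fixed point.
Sat(AF (EG (busy ∨ empty))) = {Done, Send, Store, Init, Halt, Reset, Grant, Sync}
|Sat(AF (EG (busy ∨ empty)))| = |{Done, Send, Store, Init, Halt, Reset, Grant, Sync}| = 8.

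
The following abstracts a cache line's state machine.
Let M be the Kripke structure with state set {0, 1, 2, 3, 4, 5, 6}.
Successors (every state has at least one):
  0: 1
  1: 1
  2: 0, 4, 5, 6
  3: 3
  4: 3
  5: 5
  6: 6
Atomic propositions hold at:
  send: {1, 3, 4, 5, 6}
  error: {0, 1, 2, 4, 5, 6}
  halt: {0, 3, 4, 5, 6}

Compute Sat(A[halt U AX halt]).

{2, 3, 4, 5, 6}

Sat(AX halt) = {s : every successor in {0, 3, 4, 5, 6}} = {2, 3, 4, 5, 6}
A[halt U AX halt]: least fixpoint, start Z0 = Sat(AX halt) = {2, 3, 4, 5, 6}, add states in Sat(halt) with every successor in Z. Already a fixed point.
Sat(A[halt U AX halt]) = {2, 3, 4, 5, 6}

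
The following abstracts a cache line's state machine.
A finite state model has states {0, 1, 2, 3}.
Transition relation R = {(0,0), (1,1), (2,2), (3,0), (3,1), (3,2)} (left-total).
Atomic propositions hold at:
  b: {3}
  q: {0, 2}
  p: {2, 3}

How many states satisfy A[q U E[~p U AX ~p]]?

2

Sat(~p) = {0, 1}
Sat(AX ~p) = {s : every successor in {0, 1}} = {0, 1}
E[~p U AX ~p]: least fixpoint, start Z0 = Sat(AX ~p) = {0, 1}, add states in Sat(~p) with some successor in Z. Already a fixed point.
Sat(E[~p U AX ~p]) = {0, 1}
A[q U E[~p U AX ~p]]: least fixpoint, start Z0 = Sat(E[~p U AX ~p]) = {0, 1}, add states in Sat(q) with every successor in Z. Already a fixed point.
Sat(A[q U E[~p U AX ~p]]) = {0, 1}
|Sat(A[q U E[~p U AX ~p]])| = |{0, 1}| = 2.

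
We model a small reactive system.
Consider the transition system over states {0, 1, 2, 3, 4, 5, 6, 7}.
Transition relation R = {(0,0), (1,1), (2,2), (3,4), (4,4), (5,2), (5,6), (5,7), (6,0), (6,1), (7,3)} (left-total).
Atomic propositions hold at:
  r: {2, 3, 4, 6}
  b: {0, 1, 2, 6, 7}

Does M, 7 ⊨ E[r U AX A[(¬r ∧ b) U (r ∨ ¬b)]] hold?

Yes

Sat(¬r) = {0, 1, 5, 7}
Sat(¬r ∧ b) = {0, 1, 7}
Sat(¬b) = {3, 4, 5}
Sat(r ∨ ¬b) = {2, 3, 4, 5, 6}
A[(¬r ∧ b) U (r ∨ ¬b)]: least fixpoint, start Z0 = Sat((r ∨ ¬b)) = {2, 3, 4, 5, 6}, add states in Sat(¬r ∧ b) with every successor in Z. Z1 = {2, 3, 4, 5, 6, 7}; fixed.
Sat(A[(¬r ∧ b) U (r ∨ ¬b)]) = {2, 3, 4, 5, 6, 7}
Sat(AX A[(¬r ∧ b) U (r ∨ ¬b)]) = {s : every successor in {2, 3, 4, 5, 6, 7}} = {2, 3, 4, 5, 7}
E[r U AX A[(¬r ∧ b) U (r ∨ ¬b)]]: least fixpoint, start Z0 = Sat(AX A[(¬r ∧ b) U (r ∨ ¬b)]) = {2, 3, 4, 5, 7}, add states in Sat(r) with some successor in Z. Already a fixed point.
Sat(E[r U AX A[(¬r ∧ b) U (r ∨ ¬b)]]) = {2, 3, 4, 5, 7}
7 ∈ Sat(E[r U AX A[(¬r ∧ b) U (r ∨ ¬b)]]) = {2, 3, 4, 5, 7}, so the formula holds at 7.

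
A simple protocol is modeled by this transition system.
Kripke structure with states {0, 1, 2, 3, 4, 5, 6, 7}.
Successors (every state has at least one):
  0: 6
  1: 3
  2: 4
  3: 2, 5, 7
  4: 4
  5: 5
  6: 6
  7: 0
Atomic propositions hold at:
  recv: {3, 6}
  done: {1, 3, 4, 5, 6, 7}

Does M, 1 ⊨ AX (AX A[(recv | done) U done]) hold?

Sat(recv | done) = {1, 3, 4, 5, 6, 7}
A[(recv | done) U done]: least fixpoint, start Z0 = Sat(done) = {1, 3, 4, 5, 6, 7}, add states in Sat(recv | done) with every successor in Z. Already a fixed point.
Sat(A[(recv | done) U done]) = {1, 3, 4, 5, 6, 7}
Sat(AX A[(recv | done) U done]) = {s : every successor in {1, 3, 4, 5, 6, 7}} = {0, 1, 2, 4, 5, 6}
Sat(AX (AX A[(recv | done) U done])) = {s : every successor in {0, 1, 2, 4, 5, 6}} = {0, 2, 4, 5, 6, 7}
1 ∉ Sat(AX (AX A[(recv | done) U done])) = {0, 2, 4, 5, 6, 7}, so the formula does not hold at 1.

No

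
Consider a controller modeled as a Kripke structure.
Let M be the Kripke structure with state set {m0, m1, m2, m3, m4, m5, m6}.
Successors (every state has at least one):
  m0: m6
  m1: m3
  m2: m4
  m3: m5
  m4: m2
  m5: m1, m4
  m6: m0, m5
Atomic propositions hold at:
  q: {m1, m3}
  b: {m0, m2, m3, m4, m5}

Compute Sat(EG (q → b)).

{m0, m2, m3, m4, m5, m6}

Sat(q → b) = {m0, m2, m3, m4, m5, m6}
EG (q → b): greatest fixpoint, start Z0 = {m0, m2, m3, m4, m5, m6}, keep only states in Sat with some successor in Z. Already a fixed point.
Sat(EG (q → b)) = {m0, m2, m3, m4, m5, m6}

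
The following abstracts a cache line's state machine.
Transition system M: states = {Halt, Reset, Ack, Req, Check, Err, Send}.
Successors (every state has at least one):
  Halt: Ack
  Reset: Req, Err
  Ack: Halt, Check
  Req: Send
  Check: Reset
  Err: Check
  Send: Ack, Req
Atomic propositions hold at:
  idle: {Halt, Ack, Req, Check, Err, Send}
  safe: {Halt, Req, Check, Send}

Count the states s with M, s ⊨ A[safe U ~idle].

Sat(~idle) = {Reset}
A[safe U ~idle]: least fixpoint, start Z0 = Sat(~idle) = {Reset}, add states in Sat(safe) with every successor in Z. Z1 = {Reset, Check}; fixed.
Sat(A[safe U ~idle]) = {Reset, Check}
|Sat(A[safe U ~idle])| = |{Reset, Check}| = 2.

2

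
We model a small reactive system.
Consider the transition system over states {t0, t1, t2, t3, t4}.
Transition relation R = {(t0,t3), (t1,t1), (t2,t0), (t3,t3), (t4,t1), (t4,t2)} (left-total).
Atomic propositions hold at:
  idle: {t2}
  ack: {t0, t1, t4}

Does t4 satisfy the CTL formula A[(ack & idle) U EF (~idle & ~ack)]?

Sat(ack & idle) = ∅
Sat(~idle) = {t0, t1, t3, t4}
Sat(~ack) = {t2, t3}
Sat(~idle & ~ack) = {t3}
EF (~idle & ~ack): least fixpoint, start Z0 = {t3}, add states with some successor in Z. Z1 = {t0, t3}; Z2 = {t0, t2, t3}; Z3 = {t0, t2, t3, t4}; fixed.
Sat(EF (~idle & ~ack)) = {t0, t2, t3, t4}
A[(ack & idle) U EF (~idle & ~ack)]: least fixpoint, start Z0 = Sat(EF (~idle & ~ack)) = {t0, t2, t3, t4}, add states in Sat(ack & idle) with every successor in Z. Already a fixed point.
Sat(A[(ack & idle) U EF (~idle & ~ack)]) = {t0, t2, t3, t4}
t4 ∈ Sat(A[(ack & idle) U EF (~idle & ~ack)]) = {t0, t2, t3, t4}, so the formula holds at t4.

Yes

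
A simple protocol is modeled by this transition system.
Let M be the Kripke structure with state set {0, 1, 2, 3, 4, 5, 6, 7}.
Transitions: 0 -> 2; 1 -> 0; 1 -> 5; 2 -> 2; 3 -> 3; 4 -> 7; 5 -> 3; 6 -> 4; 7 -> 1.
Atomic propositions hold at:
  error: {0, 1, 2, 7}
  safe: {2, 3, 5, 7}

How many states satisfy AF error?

AF error: least fixpoint, start Z0 = {0, 1, 2, 7}, add states with every successor in Z. Z1 = {0, 1, 2, 4, 7}; Z2 = {0, 1, 2, 4, 6, 7}; fixed.
Sat(AF error) = {0, 1, 2, 4, 6, 7}
|Sat(AF error)| = |{0, 1, 2, 4, 6, 7}| = 6.

6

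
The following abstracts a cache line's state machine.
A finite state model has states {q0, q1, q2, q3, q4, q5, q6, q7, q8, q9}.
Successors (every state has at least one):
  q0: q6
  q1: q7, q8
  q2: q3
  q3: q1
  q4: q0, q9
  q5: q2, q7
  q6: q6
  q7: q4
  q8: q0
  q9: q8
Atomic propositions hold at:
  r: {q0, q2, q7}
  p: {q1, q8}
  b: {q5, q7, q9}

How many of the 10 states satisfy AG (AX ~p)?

Sat(~p) = {q0, q2, q3, q4, q5, q6, q7, q9}
Sat(AX ~p) = {s : every successor in {q0, q2, q3, q4, q5, q6, q7, q9}} = {q0, q2, q4, q5, q6, q7, q8}
AG (AX ~p): greatest fixpoint, start Z0 = {q0, q2, q4, q5, q6, q7, q8}, keep only states in Sat with every successor in Z. Z1 = {q0, q5, q6, q7, q8}; Z2 = {q0, q6, q8}; fixed.
Sat(AG (AX ~p)) = {q0, q6, q8}
|Sat(AG (AX ~p))| = |{q0, q6, q8}| = 3.

3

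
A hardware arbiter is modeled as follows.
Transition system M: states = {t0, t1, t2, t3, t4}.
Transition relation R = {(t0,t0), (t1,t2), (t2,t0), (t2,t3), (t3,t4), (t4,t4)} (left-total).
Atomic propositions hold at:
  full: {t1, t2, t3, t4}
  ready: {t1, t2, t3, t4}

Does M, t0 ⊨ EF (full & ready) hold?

Sat(full & ready) = {t1, t2, t3, t4}
EF (full & ready): least fixpoint, start Z0 = {t1, t2, t3, t4}, add states with some successor in Z. Already a fixed point.
Sat(EF (full & ready)) = {t1, t2, t3, t4}
t0 ∉ Sat(EF (full & ready)) = {t1, t2, t3, t4}, so the formula does not hold at t0.

No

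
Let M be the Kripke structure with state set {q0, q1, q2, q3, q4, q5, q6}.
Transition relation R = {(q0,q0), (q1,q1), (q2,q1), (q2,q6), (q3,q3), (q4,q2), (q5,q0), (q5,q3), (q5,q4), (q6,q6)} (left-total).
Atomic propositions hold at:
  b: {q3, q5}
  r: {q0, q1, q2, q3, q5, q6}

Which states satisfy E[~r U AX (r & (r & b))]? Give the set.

{q3}

Sat(~r) = {q4}
Sat(r & b) = {q3, q5}
Sat(r & (r & b)) = {q3, q5}
Sat(AX (r & (r & b))) = {s : every successor in {q3, q5}} = {q3}
E[~r U AX (r & (r & b))]: least fixpoint, start Z0 = Sat(AX (r & (r & b))) = {q3}, add states in Sat(~r) with some successor in Z. Already a fixed point.
Sat(E[~r U AX (r & (r & b))]) = {q3}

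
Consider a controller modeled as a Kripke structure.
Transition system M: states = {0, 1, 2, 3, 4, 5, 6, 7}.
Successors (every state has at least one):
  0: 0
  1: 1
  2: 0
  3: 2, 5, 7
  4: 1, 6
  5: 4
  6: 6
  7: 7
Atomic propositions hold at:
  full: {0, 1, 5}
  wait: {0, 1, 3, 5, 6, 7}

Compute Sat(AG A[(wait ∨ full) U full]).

{0, 1}

Sat(wait ∨ full) = {0, 1, 3, 5, 6, 7}
A[(wait ∨ full) U full]: least fixpoint, start Z0 = Sat(full) = {0, 1, 5}, add states in Sat(wait ∨ full) with every successor in Z. Already a fixed point.
Sat(A[(wait ∨ full) U full]) = {0, 1, 5}
AG A[(wait ∨ full) U full]: greatest fixpoint, start Z0 = {0, 1, 5}, keep only states in Sat with every successor in Z. Z1 = {0, 1}; fixed.
Sat(AG A[(wait ∨ full) U full]) = {0, 1}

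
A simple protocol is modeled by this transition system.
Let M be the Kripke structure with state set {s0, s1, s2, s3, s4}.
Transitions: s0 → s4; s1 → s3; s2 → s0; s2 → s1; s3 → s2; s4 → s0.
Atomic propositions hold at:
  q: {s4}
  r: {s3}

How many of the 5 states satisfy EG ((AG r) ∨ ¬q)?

3

AG r: greatest fixpoint, start Z0 = {s3}, keep only states in Sat with every successor in Z. Z1 = ∅; fixed.
Sat(AG r) = ∅
Sat(¬q) = {s0, s1, s2, s3}
Sat((AG r) ∨ ¬q) = {s0, s1, s2, s3}
EG ((AG r) ∨ ¬q): greatest fixpoint, start Z0 = {s0, s1, s2, s3}, keep only states in Sat with some successor in Z. Z1 = {s1, s2, s3}; fixed.
Sat(EG ((AG r) ∨ ¬q)) = {s1, s2, s3}
|Sat(EG ((AG r) ∨ ¬q))| = |{s1, s2, s3}| = 3.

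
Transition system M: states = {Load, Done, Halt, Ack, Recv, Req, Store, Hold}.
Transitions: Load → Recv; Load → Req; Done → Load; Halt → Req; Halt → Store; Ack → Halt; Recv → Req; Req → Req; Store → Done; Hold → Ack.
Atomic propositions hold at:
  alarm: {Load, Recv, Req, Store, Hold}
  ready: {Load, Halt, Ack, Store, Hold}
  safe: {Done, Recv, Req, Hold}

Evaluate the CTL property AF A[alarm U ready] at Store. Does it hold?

A[alarm U ready]: least fixpoint, start Z0 = Sat(ready) = {Load, Halt, Ack, Store, Hold}, add states in Sat(alarm) with every successor in Z. Already a fixed point.
Sat(A[alarm U ready]) = {Load, Halt, Ack, Store, Hold}
AF A[alarm U ready]: least fixpoint, start Z0 = {Load, Halt, Ack, Store, Hold}, add states with every successor in Z. Z1 = {Load, Done, Halt, Ack, Store, Hold}; fixed.
Sat(AF A[alarm U ready]) = {Load, Done, Halt, Ack, Store, Hold}
Store ∈ Sat(AF A[alarm U ready]) = {Load, Done, Halt, Ack, Store, Hold}, so the formula holds at Store.

Yes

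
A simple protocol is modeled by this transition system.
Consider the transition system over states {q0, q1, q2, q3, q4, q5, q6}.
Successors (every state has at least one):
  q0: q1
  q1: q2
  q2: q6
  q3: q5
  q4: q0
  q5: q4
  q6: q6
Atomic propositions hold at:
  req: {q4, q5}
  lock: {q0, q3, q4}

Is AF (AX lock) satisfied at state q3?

Yes

Sat(AX lock) = {s : every successor in {q0, q3, q4}} = {q4, q5}
AF (AX lock): least fixpoint, start Z0 = {q4, q5}, add states with every successor in Z. Z1 = {q3, q4, q5}; fixed.
Sat(AF (AX lock)) = {q3, q4, q5}
q3 ∈ Sat(AF (AX lock)) = {q3, q4, q5}, so the formula holds at q3.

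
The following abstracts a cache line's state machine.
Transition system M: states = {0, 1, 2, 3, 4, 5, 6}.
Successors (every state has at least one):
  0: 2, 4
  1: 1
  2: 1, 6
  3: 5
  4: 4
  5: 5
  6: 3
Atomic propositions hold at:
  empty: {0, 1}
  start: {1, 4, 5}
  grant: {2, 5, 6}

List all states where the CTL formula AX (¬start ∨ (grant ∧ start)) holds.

Sat(¬start) = {0, 2, 3, 6}
Sat(grant ∧ start) = {5}
Sat(¬start ∨ (grant ∧ start)) = {0, 2, 3, 5, 6}
Sat(AX (¬start ∨ (grant ∧ start))) = {s : every successor in {0, 2, 3, 5, 6}} = {3, 5, 6}

{3, 5, 6}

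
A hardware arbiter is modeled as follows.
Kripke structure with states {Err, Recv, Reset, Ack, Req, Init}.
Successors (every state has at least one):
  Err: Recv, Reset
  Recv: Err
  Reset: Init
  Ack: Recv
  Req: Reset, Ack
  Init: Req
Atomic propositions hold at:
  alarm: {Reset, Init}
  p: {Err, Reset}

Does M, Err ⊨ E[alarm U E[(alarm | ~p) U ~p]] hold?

No

Sat(~p) = {Recv, Ack, Req, Init}
Sat(alarm | ~p) = {Recv, Reset, Ack, Req, Init}
E[(alarm | ~p) U ~p]: least fixpoint, start Z0 = Sat(~p) = {Recv, Ack, Req, Init}, add states in Sat(alarm | ~p) with some successor in Z. Z1 = {Recv, Reset, Ack, Req, Init}; fixed.
Sat(E[(alarm | ~p) U ~p]) = {Recv, Reset, Ack, Req, Init}
E[alarm U E[(alarm | ~p) U ~p]]: least fixpoint, start Z0 = Sat(E[(alarm | ~p) U ~p]) = {Recv, Reset, Ack, Req, Init}, add states in Sat(alarm) with some successor in Z. Already a fixed point.
Sat(E[alarm U E[(alarm | ~p) U ~p]]) = {Recv, Reset, Ack, Req, Init}
Err ∉ Sat(E[alarm U E[(alarm | ~p) U ~p]]) = {Recv, Reset, Ack, Req, Init}, so the formula does not hold at Err.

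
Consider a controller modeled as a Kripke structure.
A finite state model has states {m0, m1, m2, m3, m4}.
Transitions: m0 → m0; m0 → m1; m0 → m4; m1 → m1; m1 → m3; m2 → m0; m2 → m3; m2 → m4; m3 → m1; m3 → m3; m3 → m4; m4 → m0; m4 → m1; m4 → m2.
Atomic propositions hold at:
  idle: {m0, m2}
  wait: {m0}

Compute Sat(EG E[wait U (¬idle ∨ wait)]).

Sat(¬idle) = {m1, m3, m4}
Sat(¬idle ∨ wait) = {m0, m1, m3, m4}
E[wait U (¬idle ∨ wait)]: least fixpoint, start Z0 = Sat((¬idle ∨ wait)) = {m0, m1, m3, m4}, add states in Sat(wait) with some successor in Z. Already a fixed point.
Sat(E[wait U (¬idle ∨ wait)]) = {m0, m1, m3, m4}
EG E[wait U (¬idle ∨ wait)]: greatest fixpoint, start Z0 = {m0, m1, m3, m4}, keep only states in Sat with some successor in Z. Already a fixed point.
Sat(EG E[wait U (¬idle ∨ wait)]) = {m0, m1, m3, m4}

{m0, m1, m3, m4}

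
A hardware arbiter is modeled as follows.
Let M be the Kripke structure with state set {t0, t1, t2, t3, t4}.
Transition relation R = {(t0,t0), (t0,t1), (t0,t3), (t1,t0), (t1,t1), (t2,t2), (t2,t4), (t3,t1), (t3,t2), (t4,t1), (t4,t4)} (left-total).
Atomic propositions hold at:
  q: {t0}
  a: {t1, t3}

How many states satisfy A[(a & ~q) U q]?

1

Sat(~q) = {t1, t2, t3, t4}
Sat(a & ~q) = {t1, t3}
A[(a & ~q) U q]: least fixpoint, start Z0 = Sat(q) = {t0}, add states in Sat(a & ~q) with every successor in Z. Already a fixed point.
Sat(A[(a & ~q) U q]) = {t0}
|Sat(A[(a & ~q) U q])| = |{t0}| = 1.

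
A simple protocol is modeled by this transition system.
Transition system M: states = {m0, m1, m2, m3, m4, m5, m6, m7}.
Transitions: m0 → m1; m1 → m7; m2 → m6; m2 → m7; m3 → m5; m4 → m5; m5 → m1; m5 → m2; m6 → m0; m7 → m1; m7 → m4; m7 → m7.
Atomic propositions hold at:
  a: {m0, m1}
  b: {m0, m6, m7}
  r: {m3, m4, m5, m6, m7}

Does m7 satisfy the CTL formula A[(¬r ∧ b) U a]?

No

Sat(¬r) = {m0, m1, m2}
Sat(¬r ∧ b) = {m0}
A[(¬r ∧ b) U a]: least fixpoint, start Z0 = Sat(a) = {m0, m1}, add states in Sat(¬r ∧ b) with every successor in Z. Already a fixed point.
Sat(A[(¬r ∧ b) U a]) = {m0, m1}
m7 ∉ Sat(A[(¬r ∧ b) U a]) = {m0, m1}, so the formula does not hold at m7.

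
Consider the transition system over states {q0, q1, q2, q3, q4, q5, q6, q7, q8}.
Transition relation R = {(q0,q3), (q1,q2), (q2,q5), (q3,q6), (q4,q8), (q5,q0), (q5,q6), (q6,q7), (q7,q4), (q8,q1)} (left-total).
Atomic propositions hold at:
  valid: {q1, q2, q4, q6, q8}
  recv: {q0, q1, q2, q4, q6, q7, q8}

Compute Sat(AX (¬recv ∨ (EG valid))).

{q0, q2}

Sat(¬recv) = {q3, q5}
EG valid: greatest fixpoint, start Z0 = {q1, q2, q4, q6, q8}, keep only states in Sat with some successor in Z. Z1 = {q1, q4, q8}; Z2 = {q4, q8}; Z3 = {q4}; Z4 = ∅; fixed.
Sat(EG valid) = ∅
Sat(¬recv ∨ (EG valid)) = {q3, q5}
Sat(AX (¬recv ∨ (EG valid))) = {s : every successor in {q3, q5}} = {q0, q2}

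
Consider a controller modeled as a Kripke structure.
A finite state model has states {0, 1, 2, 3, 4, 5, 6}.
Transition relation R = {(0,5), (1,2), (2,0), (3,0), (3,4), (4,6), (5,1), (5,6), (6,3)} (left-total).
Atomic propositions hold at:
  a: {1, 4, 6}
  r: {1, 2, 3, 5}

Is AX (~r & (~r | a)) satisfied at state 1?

No

Sat(~r) = {0, 4, 6}
Sat(~r | a) = {0, 1, 4, 6}
Sat(~r & (~r | a)) = {0, 4, 6}
Sat(AX (~r & (~r | a))) = {s : every successor in {0, 4, 6}} = {2, 3, 4}
1 ∉ Sat(AX (~r & (~r | a))) = {2, 3, 4}, so the formula does not hold at 1.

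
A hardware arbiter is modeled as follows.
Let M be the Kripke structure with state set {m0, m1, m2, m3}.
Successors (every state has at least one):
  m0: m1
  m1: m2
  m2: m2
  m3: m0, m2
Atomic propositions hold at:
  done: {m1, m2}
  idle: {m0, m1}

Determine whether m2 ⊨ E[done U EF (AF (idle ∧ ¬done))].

Sat(¬done) = {m0, m3}
Sat(idle ∧ ¬done) = {m0}
AF (idle ∧ ¬done): least fixpoint, start Z0 = {m0}, add states with every successor in Z. Already a fixed point.
Sat(AF (idle ∧ ¬done)) = {m0}
EF (AF (idle ∧ ¬done)): least fixpoint, start Z0 = {m0}, add states with some successor in Z. Z1 = {m0, m3}; fixed.
Sat(EF (AF (idle ∧ ¬done))) = {m0, m3}
E[done U EF (AF (idle ∧ ¬done))]: least fixpoint, start Z0 = Sat(EF (AF (idle ∧ ¬done))) = {m0, m3}, add states in Sat(done) with some successor in Z. Already a fixed point.
Sat(E[done U EF (AF (idle ∧ ¬done))]) = {m0, m3}
m2 ∉ Sat(E[done U EF (AF (idle ∧ ¬done))]) = {m0, m3}, so the formula does not hold at m2.

No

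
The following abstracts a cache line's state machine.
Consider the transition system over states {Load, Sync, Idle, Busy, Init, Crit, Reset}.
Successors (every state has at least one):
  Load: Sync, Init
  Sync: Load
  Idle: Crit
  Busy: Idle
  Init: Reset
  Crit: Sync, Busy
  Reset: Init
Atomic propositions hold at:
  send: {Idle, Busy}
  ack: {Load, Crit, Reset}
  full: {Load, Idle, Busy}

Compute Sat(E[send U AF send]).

AF send: least fixpoint, start Z0 = {Idle, Busy}, add states with every successor in Z. Already a fixed point.
Sat(AF send) = {Idle, Busy}
E[send U AF send]: least fixpoint, start Z0 = Sat(AF send) = {Idle, Busy}, add states in Sat(send) with some successor in Z. Already a fixed point.
Sat(E[send U AF send]) = {Idle, Busy}

{Idle, Busy}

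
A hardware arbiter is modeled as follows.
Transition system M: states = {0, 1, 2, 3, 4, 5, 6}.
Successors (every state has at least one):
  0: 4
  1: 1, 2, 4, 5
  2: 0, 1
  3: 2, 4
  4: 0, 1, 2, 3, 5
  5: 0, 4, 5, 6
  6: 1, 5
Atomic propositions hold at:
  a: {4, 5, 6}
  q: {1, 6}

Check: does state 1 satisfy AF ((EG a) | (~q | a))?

EG a: greatest fixpoint, start Z0 = {4, 5, 6}, keep only states in Sat with some successor in Z. Already a fixed point.
Sat(EG a) = {4, 5, 6}
Sat(~q) = {0, 2, 3, 4, 5}
Sat(~q | a) = {0, 2, 3, 4, 5, 6}
Sat((EG a) | (~q | a)) = {0, 2, 3, 4, 5, 6}
AF ((EG a) | (~q | a)): least fixpoint, start Z0 = {0, 2, 3, 4, 5, 6}, add states with every successor in Z. Already a fixed point.
Sat(AF ((EG a) | (~q | a))) = {0, 2, 3, 4, 5, 6}
1 ∉ Sat(AF ((EG a) | (~q | a))) = {0, 2, 3, 4, 5, 6}, so the formula does not hold at 1.

No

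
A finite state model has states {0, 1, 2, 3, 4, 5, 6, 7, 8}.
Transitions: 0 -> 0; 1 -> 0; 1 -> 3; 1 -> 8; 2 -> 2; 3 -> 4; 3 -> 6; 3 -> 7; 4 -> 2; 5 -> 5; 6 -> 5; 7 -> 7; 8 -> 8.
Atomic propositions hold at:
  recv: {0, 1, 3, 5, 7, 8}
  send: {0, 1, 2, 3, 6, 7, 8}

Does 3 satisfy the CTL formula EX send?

Yes

Sat(EX send) = {s : some successor in {0, 1, 2, 3, 6, 7, 8}} = {0, 1, 2, 3, 4, 7, 8}
3 ∈ Sat(EX send) = {0, 1, 2, 3, 4, 7, 8}, so the formula holds at 3.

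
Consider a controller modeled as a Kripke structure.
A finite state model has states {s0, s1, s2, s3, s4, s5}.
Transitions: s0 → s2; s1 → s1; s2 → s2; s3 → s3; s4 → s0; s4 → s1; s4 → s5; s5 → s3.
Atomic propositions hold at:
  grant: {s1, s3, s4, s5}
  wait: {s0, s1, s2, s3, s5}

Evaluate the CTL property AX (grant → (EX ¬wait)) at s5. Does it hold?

No

Sat(¬wait) = {s4}
Sat(EX ¬wait) = {s : some successor in {s4}} = ∅
Sat(grant → (EX ¬wait)) = {s0, s2}
Sat(AX (grant → (EX ¬wait))) = {s : every successor in {s0, s2}} = {s0, s2}
s5 ∉ Sat(AX (grant → (EX ¬wait))) = {s0, s2}, so the formula does not hold at s5.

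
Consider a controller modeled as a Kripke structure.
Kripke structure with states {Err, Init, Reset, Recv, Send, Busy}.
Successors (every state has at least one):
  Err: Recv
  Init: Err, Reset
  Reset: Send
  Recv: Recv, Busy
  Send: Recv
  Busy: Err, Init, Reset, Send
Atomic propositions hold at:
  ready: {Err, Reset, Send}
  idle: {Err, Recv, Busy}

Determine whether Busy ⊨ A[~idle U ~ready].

Yes

Sat(~idle) = {Init, Reset, Send}
Sat(~ready) = {Init, Recv, Busy}
A[~idle U ~ready]: least fixpoint, start Z0 = Sat(~ready) = {Init, Recv, Busy}, add states in Sat(~idle) with every successor in Z. Z1 = {Init, Recv, Send, Busy}; Z2 = {Init, Reset, Recv, Send, Busy}; fixed.
Sat(A[~idle U ~ready]) = {Init, Reset, Recv, Send, Busy}
Busy ∈ Sat(A[~idle U ~ready]) = {Init, Reset, Recv, Send, Busy}, so the formula holds at Busy.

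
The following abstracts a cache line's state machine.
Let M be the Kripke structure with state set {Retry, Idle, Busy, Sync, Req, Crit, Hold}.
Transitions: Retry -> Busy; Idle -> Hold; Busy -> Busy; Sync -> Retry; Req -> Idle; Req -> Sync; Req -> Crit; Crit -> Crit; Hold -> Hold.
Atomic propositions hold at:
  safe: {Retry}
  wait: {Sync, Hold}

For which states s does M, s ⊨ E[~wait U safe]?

{Retry}

Sat(~wait) = {Retry, Idle, Busy, Req, Crit}
E[~wait U safe]: least fixpoint, start Z0 = Sat(safe) = {Retry}, add states in Sat(~wait) with some successor in Z. Already a fixed point.
Sat(E[~wait U safe]) = {Retry}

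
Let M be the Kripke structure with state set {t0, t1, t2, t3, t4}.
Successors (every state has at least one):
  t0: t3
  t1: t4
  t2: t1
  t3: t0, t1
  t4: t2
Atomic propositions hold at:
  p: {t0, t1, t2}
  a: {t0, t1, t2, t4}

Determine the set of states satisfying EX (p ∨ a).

Sat(p ∨ a) = {t0, t1, t2, t4}
Sat(EX (p ∨ a)) = {s : some successor in {t0, t1, t2, t4}} = {t1, t2, t3, t4}

{t1, t2, t3, t4}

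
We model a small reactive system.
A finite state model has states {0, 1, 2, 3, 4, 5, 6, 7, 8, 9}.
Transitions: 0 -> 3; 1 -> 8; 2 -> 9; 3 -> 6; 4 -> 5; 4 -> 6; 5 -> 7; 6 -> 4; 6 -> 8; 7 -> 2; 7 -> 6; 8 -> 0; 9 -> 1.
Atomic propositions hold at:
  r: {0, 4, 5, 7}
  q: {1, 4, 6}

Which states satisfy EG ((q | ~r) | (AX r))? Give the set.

{3, 4, 6}

Sat(~r) = {1, 2, 3, 6, 8, 9}
Sat(q | ~r) = {1, 2, 3, 4, 6, 8, 9}
Sat(AX r) = {s : every successor in {0, 4, 5, 7}} = {5, 8}
Sat((q | ~r) | (AX r)) = {1, 2, 3, 4, 5, 6, 8, 9}
EG ((q | ~r) | (AX r)): greatest fixpoint, start Z0 = {1, 2, 3, 4, 5, 6, 8, 9}, keep only states in Sat with some successor in Z. Z1 = {1, 2, 3, 4, 6, 9}; Z2 = {2, 3, 4, 6, 9}; Z3 = {2, 3, 4, 6}; Z4 = {3, 4, 6}; fixed.
Sat(EG ((q | ~r) | (AX r))) = {3, 4, 6}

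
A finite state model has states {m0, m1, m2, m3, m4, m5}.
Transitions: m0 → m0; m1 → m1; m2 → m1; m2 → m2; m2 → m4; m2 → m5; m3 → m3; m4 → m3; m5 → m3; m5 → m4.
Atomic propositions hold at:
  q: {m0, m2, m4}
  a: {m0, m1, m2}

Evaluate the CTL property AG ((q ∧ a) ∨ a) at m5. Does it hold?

No

Sat(q ∧ a) = {m0, m2}
Sat((q ∧ a) ∨ a) = {m0, m1, m2}
AG ((q ∧ a) ∨ a): greatest fixpoint, start Z0 = {m0, m1, m2}, keep only states in Sat with every successor in Z. Z1 = {m0, m1}; fixed.
Sat(AG ((q ∧ a) ∨ a)) = {m0, m1}
m5 ∉ Sat(AG ((q ∧ a) ∨ a)) = {m0, m1}, so the formula does not hold at m5.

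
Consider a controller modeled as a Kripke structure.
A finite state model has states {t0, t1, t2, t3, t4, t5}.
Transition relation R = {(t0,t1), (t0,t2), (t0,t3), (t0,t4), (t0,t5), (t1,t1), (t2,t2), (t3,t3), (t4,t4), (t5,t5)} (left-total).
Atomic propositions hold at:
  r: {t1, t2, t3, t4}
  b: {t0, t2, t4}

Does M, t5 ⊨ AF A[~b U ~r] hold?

Sat(~b) = {t1, t3, t5}
Sat(~r) = {t0, t5}
A[~b U ~r]: least fixpoint, start Z0 = Sat(~r) = {t0, t5}, add states in Sat(~b) with every successor in Z. Already a fixed point.
Sat(A[~b U ~r]) = {t0, t5}
AF A[~b U ~r]: least fixpoint, start Z0 = {t0, t5}, add states with every successor in Z. Already a fixed point.
Sat(AF A[~b U ~r]) = {t0, t5}
t5 ∈ Sat(AF A[~b U ~r]) = {t0, t5}, so the formula holds at t5.

Yes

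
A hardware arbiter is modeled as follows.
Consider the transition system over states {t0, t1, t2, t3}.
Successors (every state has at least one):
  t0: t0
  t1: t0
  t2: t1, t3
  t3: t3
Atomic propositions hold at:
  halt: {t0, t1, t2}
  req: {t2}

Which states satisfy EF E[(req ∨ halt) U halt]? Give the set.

{t0, t1, t2}

Sat(req ∨ halt) = {t0, t1, t2}
E[(req ∨ halt) U halt]: least fixpoint, start Z0 = Sat(halt) = {t0, t1, t2}, add states in Sat(req ∨ halt) with some successor in Z. Already a fixed point.
Sat(E[(req ∨ halt) U halt]) = {t0, t1, t2}
EF E[(req ∨ halt) U halt]: least fixpoint, start Z0 = {t0, t1, t2}, add states with some successor in Z. Already a fixed point.
Sat(EF E[(req ∨ halt) U halt]) = {t0, t1, t2}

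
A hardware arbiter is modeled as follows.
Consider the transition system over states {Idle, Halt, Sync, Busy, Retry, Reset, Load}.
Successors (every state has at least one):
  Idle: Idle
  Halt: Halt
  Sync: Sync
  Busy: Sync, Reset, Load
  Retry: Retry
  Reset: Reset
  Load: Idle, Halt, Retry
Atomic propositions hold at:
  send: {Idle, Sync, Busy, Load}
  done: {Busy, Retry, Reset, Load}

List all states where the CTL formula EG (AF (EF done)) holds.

{Busy, Retry, Reset, Load}

EF done: least fixpoint, start Z0 = {Busy, Retry, Reset, Load}, add states with some successor in Z. Already a fixed point.
Sat(EF done) = {Busy, Retry, Reset, Load}
AF (EF done): least fixpoint, start Z0 = {Busy, Retry, Reset, Load}, add states with every successor in Z. Already a fixed point.
Sat(AF (EF done)) = {Busy, Retry, Reset, Load}
EG (AF (EF done)): greatest fixpoint, start Z0 = {Busy, Retry, Reset, Load}, keep only states in Sat with some successor in Z. Already a fixed point.
Sat(EG (AF (EF done))) = {Busy, Retry, Reset, Load}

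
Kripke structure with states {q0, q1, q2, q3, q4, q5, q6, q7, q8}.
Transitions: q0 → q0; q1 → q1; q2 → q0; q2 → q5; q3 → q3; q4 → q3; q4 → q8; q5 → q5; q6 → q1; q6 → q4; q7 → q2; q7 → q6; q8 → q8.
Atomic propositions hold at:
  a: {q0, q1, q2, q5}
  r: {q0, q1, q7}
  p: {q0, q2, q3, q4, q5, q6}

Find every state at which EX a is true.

{q0, q1, q2, q5, q6, q7}

Sat(EX a) = {s : some successor in {q0, q1, q2, q5}} = {q0, q1, q2, q5, q6, q7}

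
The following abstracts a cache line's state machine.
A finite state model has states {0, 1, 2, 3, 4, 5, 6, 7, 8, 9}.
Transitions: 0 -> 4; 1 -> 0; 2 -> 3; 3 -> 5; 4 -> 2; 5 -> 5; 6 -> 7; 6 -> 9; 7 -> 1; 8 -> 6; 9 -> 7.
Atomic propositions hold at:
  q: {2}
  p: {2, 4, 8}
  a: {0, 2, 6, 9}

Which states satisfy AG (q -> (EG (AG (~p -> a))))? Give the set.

Sat(~p) = {0, 1, 3, 5, 6, 7, 9}
Sat(~p -> a) = {0, 2, 4, 6, 8, 9}
AG (~p -> a): greatest fixpoint, start Z0 = {0, 2, 4, 6, 8, 9}, keep only states in Sat with every successor in Z. Z1 = {0, 4, 8}; Z2 = {0}; Z3 = ∅; fixed.
Sat(AG (~p -> a)) = ∅
EG (AG (~p -> a)): greatest fixpoint, start Z0 = ∅, keep only states in Sat with some successor in Z. Already a fixed point.
Sat(EG (AG (~p -> a))) = ∅
Sat(q -> (EG (AG (~p -> a)))) = {0, 1, 3, 4, 5, 6, 7, 8, 9}
AG (q -> (EG (AG (~p -> a)))): greatest fixpoint, start Z0 = {0, 1, 3, 4, 5, 6, 7, 8, 9}, keep only states in Sat with every successor in Z. Z1 = {0, 1, 3, 5, 6, 7, 8, 9}; Z2 = {1, 3, 5, 6, 7, 8, 9}; Z3 = {3, 5, 6, 7, 8, 9}; Z4 = {3, 5, 6, 8, 9}; Z5 = {3, 5, 8}; Z6 = {3, 5}; fixed.
Sat(AG (q -> (EG (AG (~p -> a))))) = {3, 5}

{3, 5}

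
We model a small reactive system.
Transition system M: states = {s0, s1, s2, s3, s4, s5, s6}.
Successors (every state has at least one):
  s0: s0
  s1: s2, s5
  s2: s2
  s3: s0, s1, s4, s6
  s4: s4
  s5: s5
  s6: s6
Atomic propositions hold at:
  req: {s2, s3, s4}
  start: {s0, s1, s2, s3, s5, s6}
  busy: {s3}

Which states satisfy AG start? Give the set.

AG start: greatest fixpoint, start Z0 = {s0, s1, s2, s3, s5, s6}, keep only states in Sat with every successor in Z. Z1 = {s0, s1, s2, s5, s6}; fixed.
Sat(AG start) = {s0, s1, s2, s5, s6}

{s0, s1, s2, s5, s6}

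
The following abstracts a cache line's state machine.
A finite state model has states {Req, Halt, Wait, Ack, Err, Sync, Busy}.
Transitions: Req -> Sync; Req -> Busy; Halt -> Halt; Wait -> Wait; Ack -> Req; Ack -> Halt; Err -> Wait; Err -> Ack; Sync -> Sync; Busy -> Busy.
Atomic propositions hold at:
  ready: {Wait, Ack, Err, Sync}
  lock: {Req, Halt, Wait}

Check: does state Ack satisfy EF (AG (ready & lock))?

No

Sat(ready & lock) = {Wait}
AG (ready & lock): greatest fixpoint, start Z0 = {Wait}, keep only states in Sat with every successor in Z. Already a fixed point.
Sat(AG (ready & lock)) = {Wait}
EF (AG (ready & lock)): least fixpoint, start Z0 = {Wait}, add states with some successor in Z. Z1 = {Wait, Err}; fixed.
Sat(EF (AG (ready & lock))) = {Wait, Err}
Ack ∉ Sat(EF (AG (ready & lock))) = {Wait, Err}, so the formula does not hold at Ack.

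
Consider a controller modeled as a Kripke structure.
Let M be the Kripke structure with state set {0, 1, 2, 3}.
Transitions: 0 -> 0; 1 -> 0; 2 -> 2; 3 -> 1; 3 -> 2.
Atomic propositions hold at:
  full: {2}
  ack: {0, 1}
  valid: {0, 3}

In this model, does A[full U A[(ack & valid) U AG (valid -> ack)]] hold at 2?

Yes

Sat(ack & valid) = {0}
Sat(valid -> ack) = {0, 1, 2}
AG (valid -> ack): greatest fixpoint, start Z0 = {0, 1, 2}, keep only states in Sat with every successor in Z. Already a fixed point.
Sat(AG (valid -> ack)) = {0, 1, 2}
A[(ack & valid) U AG (valid -> ack)]: least fixpoint, start Z0 = Sat(AG (valid -> ack)) = {0, 1, 2}, add states in Sat(ack & valid) with every successor in Z. Already a fixed point.
Sat(A[(ack & valid) U AG (valid -> ack)]) = {0, 1, 2}
A[full U A[(ack & valid) U AG (valid -> ack)]]: least fixpoint, start Z0 = Sat(A[(ack & valid) U AG (valid -> ack)]) = {0, 1, 2}, add states in Sat(full) with every successor in Z. Already a fixed point.
Sat(A[full U A[(ack & valid) U AG (valid -> ack)]]) = {0, 1, 2}
2 ∈ Sat(A[full U A[(ack & valid) U AG (valid -> ack)]]) = {0, 1, 2}, so the formula holds at 2.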